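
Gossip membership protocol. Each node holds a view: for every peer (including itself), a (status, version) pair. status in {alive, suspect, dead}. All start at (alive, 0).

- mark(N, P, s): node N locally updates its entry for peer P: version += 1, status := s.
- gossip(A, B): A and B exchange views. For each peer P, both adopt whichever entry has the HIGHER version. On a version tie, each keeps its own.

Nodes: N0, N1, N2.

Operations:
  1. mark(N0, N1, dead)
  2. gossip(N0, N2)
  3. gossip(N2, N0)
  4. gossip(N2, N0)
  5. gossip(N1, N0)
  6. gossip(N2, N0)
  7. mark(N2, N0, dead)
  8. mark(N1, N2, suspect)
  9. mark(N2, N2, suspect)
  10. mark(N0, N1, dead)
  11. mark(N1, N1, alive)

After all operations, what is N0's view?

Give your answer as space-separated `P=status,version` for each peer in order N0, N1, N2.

Op 1: N0 marks N1=dead -> (dead,v1)
Op 2: gossip N0<->N2 -> N0.N0=(alive,v0) N0.N1=(dead,v1) N0.N2=(alive,v0) | N2.N0=(alive,v0) N2.N1=(dead,v1) N2.N2=(alive,v0)
Op 3: gossip N2<->N0 -> N2.N0=(alive,v0) N2.N1=(dead,v1) N2.N2=(alive,v0) | N0.N0=(alive,v0) N0.N1=(dead,v1) N0.N2=(alive,v0)
Op 4: gossip N2<->N0 -> N2.N0=(alive,v0) N2.N1=(dead,v1) N2.N2=(alive,v0) | N0.N0=(alive,v0) N0.N1=(dead,v1) N0.N2=(alive,v0)
Op 5: gossip N1<->N0 -> N1.N0=(alive,v0) N1.N1=(dead,v1) N1.N2=(alive,v0) | N0.N0=(alive,v0) N0.N1=(dead,v1) N0.N2=(alive,v0)
Op 6: gossip N2<->N0 -> N2.N0=(alive,v0) N2.N1=(dead,v1) N2.N2=(alive,v0) | N0.N0=(alive,v0) N0.N1=(dead,v1) N0.N2=(alive,v0)
Op 7: N2 marks N0=dead -> (dead,v1)
Op 8: N1 marks N2=suspect -> (suspect,v1)
Op 9: N2 marks N2=suspect -> (suspect,v1)
Op 10: N0 marks N1=dead -> (dead,v2)
Op 11: N1 marks N1=alive -> (alive,v2)

Answer: N0=alive,0 N1=dead,2 N2=alive,0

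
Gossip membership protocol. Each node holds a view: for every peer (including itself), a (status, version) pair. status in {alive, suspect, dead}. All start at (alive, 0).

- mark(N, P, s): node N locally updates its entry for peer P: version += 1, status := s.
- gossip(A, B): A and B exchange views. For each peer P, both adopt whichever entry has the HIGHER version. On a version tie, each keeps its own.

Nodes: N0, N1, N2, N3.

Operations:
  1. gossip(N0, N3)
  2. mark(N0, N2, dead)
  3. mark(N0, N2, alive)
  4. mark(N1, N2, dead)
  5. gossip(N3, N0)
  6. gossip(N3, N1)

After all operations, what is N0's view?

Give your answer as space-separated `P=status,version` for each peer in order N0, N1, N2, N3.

Op 1: gossip N0<->N3 -> N0.N0=(alive,v0) N0.N1=(alive,v0) N0.N2=(alive,v0) N0.N3=(alive,v0) | N3.N0=(alive,v0) N3.N1=(alive,v0) N3.N2=(alive,v0) N3.N3=(alive,v0)
Op 2: N0 marks N2=dead -> (dead,v1)
Op 3: N0 marks N2=alive -> (alive,v2)
Op 4: N1 marks N2=dead -> (dead,v1)
Op 5: gossip N3<->N0 -> N3.N0=(alive,v0) N3.N1=(alive,v0) N3.N2=(alive,v2) N3.N3=(alive,v0) | N0.N0=(alive,v0) N0.N1=(alive,v0) N0.N2=(alive,v2) N0.N3=(alive,v0)
Op 6: gossip N3<->N1 -> N3.N0=(alive,v0) N3.N1=(alive,v0) N3.N2=(alive,v2) N3.N3=(alive,v0) | N1.N0=(alive,v0) N1.N1=(alive,v0) N1.N2=(alive,v2) N1.N3=(alive,v0)

Answer: N0=alive,0 N1=alive,0 N2=alive,2 N3=alive,0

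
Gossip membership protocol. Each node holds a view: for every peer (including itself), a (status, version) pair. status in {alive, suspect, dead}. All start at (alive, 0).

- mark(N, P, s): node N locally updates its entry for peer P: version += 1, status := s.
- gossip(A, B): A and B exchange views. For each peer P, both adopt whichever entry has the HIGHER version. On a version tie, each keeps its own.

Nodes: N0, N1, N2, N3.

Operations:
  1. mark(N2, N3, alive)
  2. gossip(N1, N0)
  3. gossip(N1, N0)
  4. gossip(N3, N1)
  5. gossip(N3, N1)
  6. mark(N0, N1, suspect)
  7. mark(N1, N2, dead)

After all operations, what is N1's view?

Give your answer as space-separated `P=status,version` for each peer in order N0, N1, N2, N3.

Op 1: N2 marks N3=alive -> (alive,v1)
Op 2: gossip N1<->N0 -> N1.N0=(alive,v0) N1.N1=(alive,v0) N1.N2=(alive,v0) N1.N3=(alive,v0) | N0.N0=(alive,v0) N0.N1=(alive,v0) N0.N2=(alive,v0) N0.N3=(alive,v0)
Op 3: gossip N1<->N0 -> N1.N0=(alive,v0) N1.N1=(alive,v0) N1.N2=(alive,v0) N1.N3=(alive,v0) | N0.N0=(alive,v0) N0.N1=(alive,v0) N0.N2=(alive,v0) N0.N3=(alive,v0)
Op 4: gossip N3<->N1 -> N3.N0=(alive,v0) N3.N1=(alive,v0) N3.N2=(alive,v0) N3.N3=(alive,v0) | N1.N0=(alive,v0) N1.N1=(alive,v0) N1.N2=(alive,v0) N1.N3=(alive,v0)
Op 5: gossip N3<->N1 -> N3.N0=(alive,v0) N3.N1=(alive,v0) N3.N2=(alive,v0) N3.N3=(alive,v0) | N1.N0=(alive,v0) N1.N1=(alive,v0) N1.N2=(alive,v0) N1.N3=(alive,v0)
Op 6: N0 marks N1=suspect -> (suspect,v1)
Op 7: N1 marks N2=dead -> (dead,v1)

Answer: N0=alive,0 N1=alive,0 N2=dead,1 N3=alive,0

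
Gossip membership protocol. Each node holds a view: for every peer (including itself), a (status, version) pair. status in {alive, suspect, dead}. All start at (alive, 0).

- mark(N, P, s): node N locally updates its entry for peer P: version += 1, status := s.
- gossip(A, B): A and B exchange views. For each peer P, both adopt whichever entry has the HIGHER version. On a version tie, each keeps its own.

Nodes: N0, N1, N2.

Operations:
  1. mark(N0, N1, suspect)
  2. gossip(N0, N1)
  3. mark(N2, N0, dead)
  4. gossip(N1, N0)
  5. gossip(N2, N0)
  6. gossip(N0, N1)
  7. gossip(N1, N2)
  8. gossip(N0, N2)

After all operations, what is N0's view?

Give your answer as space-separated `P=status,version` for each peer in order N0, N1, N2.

Op 1: N0 marks N1=suspect -> (suspect,v1)
Op 2: gossip N0<->N1 -> N0.N0=(alive,v0) N0.N1=(suspect,v1) N0.N2=(alive,v0) | N1.N0=(alive,v0) N1.N1=(suspect,v1) N1.N2=(alive,v0)
Op 3: N2 marks N0=dead -> (dead,v1)
Op 4: gossip N1<->N0 -> N1.N0=(alive,v0) N1.N1=(suspect,v1) N1.N2=(alive,v0) | N0.N0=(alive,v0) N0.N1=(suspect,v1) N0.N2=(alive,v0)
Op 5: gossip N2<->N0 -> N2.N0=(dead,v1) N2.N1=(suspect,v1) N2.N2=(alive,v0) | N0.N0=(dead,v1) N0.N1=(suspect,v1) N0.N2=(alive,v0)
Op 6: gossip N0<->N1 -> N0.N0=(dead,v1) N0.N1=(suspect,v1) N0.N2=(alive,v0) | N1.N0=(dead,v1) N1.N1=(suspect,v1) N1.N2=(alive,v0)
Op 7: gossip N1<->N2 -> N1.N0=(dead,v1) N1.N1=(suspect,v1) N1.N2=(alive,v0) | N2.N0=(dead,v1) N2.N1=(suspect,v1) N2.N2=(alive,v0)
Op 8: gossip N0<->N2 -> N0.N0=(dead,v1) N0.N1=(suspect,v1) N0.N2=(alive,v0) | N2.N0=(dead,v1) N2.N1=(suspect,v1) N2.N2=(alive,v0)

Answer: N0=dead,1 N1=suspect,1 N2=alive,0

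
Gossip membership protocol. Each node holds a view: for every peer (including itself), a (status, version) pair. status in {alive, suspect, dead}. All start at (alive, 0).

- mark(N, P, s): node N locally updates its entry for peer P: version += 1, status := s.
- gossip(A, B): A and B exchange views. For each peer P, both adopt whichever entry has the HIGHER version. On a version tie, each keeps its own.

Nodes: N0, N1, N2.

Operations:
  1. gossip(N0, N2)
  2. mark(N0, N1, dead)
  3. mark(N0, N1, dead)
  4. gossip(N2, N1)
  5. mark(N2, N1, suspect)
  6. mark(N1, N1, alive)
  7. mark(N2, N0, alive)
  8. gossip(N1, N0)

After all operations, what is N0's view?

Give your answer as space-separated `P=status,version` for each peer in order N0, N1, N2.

Answer: N0=alive,0 N1=dead,2 N2=alive,0

Derivation:
Op 1: gossip N0<->N2 -> N0.N0=(alive,v0) N0.N1=(alive,v0) N0.N2=(alive,v0) | N2.N0=(alive,v0) N2.N1=(alive,v0) N2.N2=(alive,v0)
Op 2: N0 marks N1=dead -> (dead,v1)
Op 3: N0 marks N1=dead -> (dead,v2)
Op 4: gossip N2<->N1 -> N2.N0=(alive,v0) N2.N1=(alive,v0) N2.N2=(alive,v0) | N1.N0=(alive,v0) N1.N1=(alive,v0) N1.N2=(alive,v0)
Op 5: N2 marks N1=suspect -> (suspect,v1)
Op 6: N1 marks N1=alive -> (alive,v1)
Op 7: N2 marks N0=alive -> (alive,v1)
Op 8: gossip N1<->N0 -> N1.N0=(alive,v0) N1.N1=(dead,v2) N1.N2=(alive,v0) | N0.N0=(alive,v0) N0.N1=(dead,v2) N0.N2=(alive,v0)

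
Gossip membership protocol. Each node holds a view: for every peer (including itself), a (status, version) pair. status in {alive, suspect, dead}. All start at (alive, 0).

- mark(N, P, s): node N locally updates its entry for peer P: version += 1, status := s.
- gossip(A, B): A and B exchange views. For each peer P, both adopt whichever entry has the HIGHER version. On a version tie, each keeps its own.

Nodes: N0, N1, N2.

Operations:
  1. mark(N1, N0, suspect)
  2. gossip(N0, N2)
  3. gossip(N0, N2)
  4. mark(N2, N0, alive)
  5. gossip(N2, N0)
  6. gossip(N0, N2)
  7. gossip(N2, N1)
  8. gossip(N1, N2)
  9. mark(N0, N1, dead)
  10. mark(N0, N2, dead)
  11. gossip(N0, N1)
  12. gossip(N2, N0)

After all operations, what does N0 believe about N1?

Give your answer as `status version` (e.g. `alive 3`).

Answer: dead 1

Derivation:
Op 1: N1 marks N0=suspect -> (suspect,v1)
Op 2: gossip N0<->N2 -> N0.N0=(alive,v0) N0.N1=(alive,v0) N0.N2=(alive,v0) | N2.N0=(alive,v0) N2.N1=(alive,v0) N2.N2=(alive,v0)
Op 3: gossip N0<->N2 -> N0.N0=(alive,v0) N0.N1=(alive,v0) N0.N2=(alive,v0) | N2.N0=(alive,v0) N2.N1=(alive,v0) N2.N2=(alive,v0)
Op 4: N2 marks N0=alive -> (alive,v1)
Op 5: gossip N2<->N0 -> N2.N0=(alive,v1) N2.N1=(alive,v0) N2.N2=(alive,v0) | N0.N0=(alive,v1) N0.N1=(alive,v0) N0.N2=(alive,v0)
Op 6: gossip N0<->N2 -> N0.N0=(alive,v1) N0.N1=(alive,v0) N0.N2=(alive,v0) | N2.N0=(alive,v1) N2.N1=(alive,v0) N2.N2=(alive,v0)
Op 7: gossip N2<->N1 -> N2.N0=(alive,v1) N2.N1=(alive,v0) N2.N2=(alive,v0) | N1.N0=(suspect,v1) N1.N1=(alive,v0) N1.N2=(alive,v0)
Op 8: gossip N1<->N2 -> N1.N0=(suspect,v1) N1.N1=(alive,v0) N1.N2=(alive,v0) | N2.N0=(alive,v1) N2.N1=(alive,v0) N2.N2=(alive,v0)
Op 9: N0 marks N1=dead -> (dead,v1)
Op 10: N0 marks N2=dead -> (dead,v1)
Op 11: gossip N0<->N1 -> N0.N0=(alive,v1) N0.N1=(dead,v1) N0.N2=(dead,v1) | N1.N0=(suspect,v1) N1.N1=(dead,v1) N1.N2=(dead,v1)
Op 12: gossip N2<->N0 -> N2.N0=(alive,v1) N2.N1=(dead,v1) N2.N2=(dead,v1) | N0.N0=(alive,v1) N0.N1=(dead,v1) N0.N2=(dead,v1)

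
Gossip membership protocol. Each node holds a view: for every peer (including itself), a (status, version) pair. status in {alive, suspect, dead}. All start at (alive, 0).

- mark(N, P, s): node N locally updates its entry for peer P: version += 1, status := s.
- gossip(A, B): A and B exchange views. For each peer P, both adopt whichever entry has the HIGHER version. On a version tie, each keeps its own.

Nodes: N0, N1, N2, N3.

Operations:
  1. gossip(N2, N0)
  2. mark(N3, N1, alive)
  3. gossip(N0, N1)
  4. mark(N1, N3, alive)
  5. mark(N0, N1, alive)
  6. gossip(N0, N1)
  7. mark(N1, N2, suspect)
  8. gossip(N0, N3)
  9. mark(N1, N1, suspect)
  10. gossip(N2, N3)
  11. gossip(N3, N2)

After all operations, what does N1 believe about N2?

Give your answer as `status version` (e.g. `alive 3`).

Op 1: gossip N2<->N0 -> N2.N0=(alive,v0) N2.N1=(alive,v0) N2.N2=(alive,v0) N2.N3=(alive,v0) | N0.N0=(alive,v0) N0.N1=(alive,v0) N0.N2=(alive,v0) N0.N3=(alive,v0)
Op 2: N3 marks N1=alive -> (alive,v1)
Op 3: gossip N0<->N1 -> N0.N0=(alive,v0) N0.N1=(alive,v0) N0.N2=(alive,v0) N0.N3=(alive,v0) | N1.N0=(alive,v0) N1.N1=(alive,v0) N1.N2=(alive,v0) N1.N3=(alive,v0)
Op 4: N1 marks N3=alive -> (alive,v1)
Op 5: N0 marks N1=alive -> (alive,v1)
Op 6: gossip N0<->N1 -> N0.N0=(alive,v0) N0.N1=(alive,v1) N0.N2=(alive,v0) N0.N3=(alive,v1) | N1.N0=(alive,v0) N1.N1=(alive,v1) N1.N2=(alive,v0) N1.N3=(alive,v1)
Op 7: N1 marks N2=suspect -> (suspect,v1)
Op 8: gossip N0<->N3 -> N0.N0=(alive,v0) N0.N1=(alive,v1) N0.N2=(alive,v0) N0.N3=(alive,v1) | N3.N0=(alive,v0) N3.N1=(alive,v1) N3.N2=(alive,v0) N3.N3=(alive,v1)
Op 9: N1 marks N1=suspect -> (suspect,v2)
Op 10: gossip N2<->N3 -> N2.N0=(alive,v0) N2.N1=(alive,v1) N2.N2=(alive,v0) N2.N3=(alive,v1) | N3.N0=(alive,v0) N3.N1=(alive,v1) N3.N2=(alive,v0) N3.N3=(alive,v1)
Op 11: gossip N3<->N2 -> N3.N0=(alive,v0) N3.N1=(alive,v1) N3.N2=(alive,v0) N3.N3=(alive,v1) | N2.N0=(alive,v0) N2.N1=(alive,v1) N2.N2=(alive,v0) N2.N3=(alive,v1)

Answer: suspect 1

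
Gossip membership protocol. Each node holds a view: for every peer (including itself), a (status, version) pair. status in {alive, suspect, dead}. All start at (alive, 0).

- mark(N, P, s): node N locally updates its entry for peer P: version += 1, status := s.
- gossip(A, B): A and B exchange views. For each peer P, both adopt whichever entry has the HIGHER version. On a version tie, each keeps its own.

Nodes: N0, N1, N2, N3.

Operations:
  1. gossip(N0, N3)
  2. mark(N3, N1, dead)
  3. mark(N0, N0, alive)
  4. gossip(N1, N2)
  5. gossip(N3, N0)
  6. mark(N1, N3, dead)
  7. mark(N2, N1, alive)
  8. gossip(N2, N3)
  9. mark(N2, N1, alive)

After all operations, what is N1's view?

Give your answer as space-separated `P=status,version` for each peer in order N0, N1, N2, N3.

Answer: N0=alive,0 N1=alive,0 N2=alive,0 N3=dead,1

Derivation:
Op 1: gossip N0<->N3 -> N0.N0=(alive,v0) N0.N1=(alive,v0) N0.N2=(alive,v0) N0.N3=(alive,v0) | N3.N0=(alive,v0) N3.N1=(alive,v0) N3.N2=(alive,v0) N3.N3=(alive,v0)
Op 2: N3 marks N1=dead -> (dead,v1)
Op 3: N0 marks N0=alive -> (alive,v1)
Op 4: gossip N1<->N2 -> N1.N0=(alive,v0) N1.N1=(alive,v0) N1.N2=(alive,v0) N1.N3=(alive,v0) | N2.N0=(alive,v0) N2.N1=(alive,v0) N2.N2=(alive,v0) N2.N3=(alive,v0)
Op 5: gossip N3<->N0 -> N3.N0=(alive,v1) N3.N1=(dead,v1) N3.N2=(alive,v0) N3.N3=(alive,v0) | N0.N0=(alive,v1) N0.N1=(dead,v1) N0.N2=(alive,v0) N0.N3=(alive,v0)
Op 6: N1 marks N3=dead -> (dead,v1)
Op 7: N2 marks N1=alive -> (alive,v1)
Op 8: gossip N2<->N3 -> N2.N0=(alive,v1) N2.N1=(alive,v1) N2.N2=(alive,v0) N2.N3=(alive,v0) | N3.N0=(alive,v1) N3.N1=(dead,v1) N3.N2=(alive,v0) N3.N3=(alive,v0)
Op 9: N2 marks N1=alive -> (alive,v2)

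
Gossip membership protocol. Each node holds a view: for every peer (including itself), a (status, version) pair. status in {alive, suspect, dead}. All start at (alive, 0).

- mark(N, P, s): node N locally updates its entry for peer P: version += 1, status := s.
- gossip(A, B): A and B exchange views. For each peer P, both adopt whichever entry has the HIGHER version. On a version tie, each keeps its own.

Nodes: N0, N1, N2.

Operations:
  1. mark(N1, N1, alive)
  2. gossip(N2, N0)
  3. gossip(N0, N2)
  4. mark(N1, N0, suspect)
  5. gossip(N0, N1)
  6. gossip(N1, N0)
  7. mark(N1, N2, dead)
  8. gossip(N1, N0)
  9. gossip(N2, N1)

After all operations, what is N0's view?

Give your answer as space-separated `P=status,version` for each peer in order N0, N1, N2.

Answer: N0=suspect,1 N1=alive,1 N2=dead,1

Derivation:
Op 1: N1 marks N1=alive -> (alive,v1)
Op 2: gossip N2<->N0 -> N2.N0=(alive,v0) N2.N1=(alive,v0) N2.N2=(alive,v0) | N0.N0=(alive,v0) N0.N1=(alive,v0) N0.N2=(alive,v0)
Op 3: gossip N0<->N2 -> N0.N0=(alive,v0) N0.N1=(alive,v0) N0.N2=(alive,v0) | N2.N0=(alive,v0) N2.N1=(alive,v0) N2.N2=(alive,v0)
Op 4: N1 marks N0=suspect -> (suspect,v1)
Op 5: gossip N0<->N1 -> N0.N0=(suspect,v1) N0.N1=(alive,v1) N0.N2=(alive,v0) | N1.N0=(suspect,v1) N1.N1=(alive,v1) N1.N2=(alive,v0)
Op 6: gossip N1<->N0 -> N1.N0=(suspect,v1) N1.N1=(alive,v1) N1.N2=(alive,v0) | N0.N0=(suspect,v1) N0.N1=(alive,v1) N0.N2=(alive,v0)
Op 7: N1 marks N2=dead -> (dead,v1)
Op 8: gossip N1<->N0 -> N1.N0=(suspect,v1) N1.N1=(alive,v1) N1.N2=(dead,v1) | N0.N0=(suspect,v1) N0.N1=(alive,v1) N0.N2=(dead,v1)
Op 9: gossip N2<->N1 -> N2.N0=(suspect,v1) N2.N1=(alive,v1) N2.N2=(dead,v1) | N1.N0=(suspect,v1) N1.N1=(alive,v1) N1.N2=(dead,v1)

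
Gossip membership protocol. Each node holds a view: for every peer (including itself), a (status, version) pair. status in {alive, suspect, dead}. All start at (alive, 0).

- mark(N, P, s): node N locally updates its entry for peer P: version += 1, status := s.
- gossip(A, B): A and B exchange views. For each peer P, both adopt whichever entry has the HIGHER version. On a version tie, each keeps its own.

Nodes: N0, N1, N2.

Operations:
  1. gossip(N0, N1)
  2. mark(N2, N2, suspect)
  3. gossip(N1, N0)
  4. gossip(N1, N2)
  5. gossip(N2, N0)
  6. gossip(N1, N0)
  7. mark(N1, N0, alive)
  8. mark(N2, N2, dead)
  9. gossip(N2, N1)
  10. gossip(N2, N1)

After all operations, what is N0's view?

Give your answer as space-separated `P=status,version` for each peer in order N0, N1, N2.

Op 1: gossip N0<->N1 -> N0.N0=(alive,v0) N0.N1=(alive,v0) N0.N2=(alive,v0) | N1.N0=(alive,v0) N1.N1=(alive,v0) N1.N2=(alive,v0)
Op 2: N2 marks N2=suspect -> (suspect,v1)
Op 3: gossip N1<->N0 -> N1.N0=(alive,v0) N1.N1=(alive,v0) N1.N2=(alive,v0) | N0.N0=(alive,v0) N0.N1=(alive,v0) N0.N2=(alive,v0)
Op 4: gossip N1<->N2 -> N1.N0=(alive,v0) N1.N1=(alive,v0) N1.N2=(suspect,v1) | N2.N0=(alive,v0) N2.N1=(alive,v0) N2.N2=(suspect,v1)
Op 5: gossip N2<->N0 -> N2.N0=(alive,v0) N2.N1=(alive,v0) N2.N2=(suspect,v1) | N0.N0=(alive,v0) N0.N1=(alive,v0) N0.N2=(suspect,v1)
Op 6: gossip N1<->N0 -> N1.N0=(alive,v0) N1.N1=(alive,v0) N1.N2=(suspect,v1) | N0.N0=(alive,v0) N0.N1=(alive,v0) N0.N2=(suspect,v1)
Op 7: N1 marks N0=alive -> (alive,v1)
Op 8: N2 marks N2=dead -> (dead,v2)
Op 9: gossip N2<->N1 -> N2.N0=(alive,v1) N2.N1=(alive,v0) N2.N2=(dead,v2) | N1.N0=(alive,v1) N1.N1=(alive,v0) N1.N2=(dead,v2)
Op 10: gossip N2<->N1 -> N2.N0=(alive,v1) N2.N1=(alive,v0) N2.N2=(dead,v2) | N1.N0=(alive,v1) N1.N1=(alive,v0) N1.N2=(dead,v2)

Answer: N0=alive,0 N1=alive,0 N2=suspect,1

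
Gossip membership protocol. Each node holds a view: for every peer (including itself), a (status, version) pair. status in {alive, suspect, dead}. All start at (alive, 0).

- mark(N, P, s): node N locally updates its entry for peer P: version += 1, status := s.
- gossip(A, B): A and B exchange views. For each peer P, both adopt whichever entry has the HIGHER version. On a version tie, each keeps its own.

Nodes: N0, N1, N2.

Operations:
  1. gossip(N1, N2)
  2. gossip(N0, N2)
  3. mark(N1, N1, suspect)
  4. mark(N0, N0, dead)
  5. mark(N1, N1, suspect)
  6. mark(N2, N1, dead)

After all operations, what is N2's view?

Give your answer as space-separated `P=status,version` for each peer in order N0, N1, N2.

Answer: N0=alive,0 N1=dead,1 N2=alive,0

Derivation:
Op 1: gossip N1<->N2 -> N1.N0=(alive,v0) N1.N1=(alive,v0) N1.N2=(alive,v0) | N2.N0=(alive,v0) N2.N1=(alive,v0) N2.N2=(alive,v0)
Op 2: gossip N0<->N2 -> N0.N0=(alive,v0) N0.N1=(alive,v0) N0.N2=(alive,v0) | N2.N0=(alive,v0) N2.N1=(alive,v0) N2.N2=(alive,v0)
Op 3: N1 marks N1=suspect -> (suspect,v1)
Op 4: N0 marks N0=dead -> (dead,v1)
Op 5: N1 marks N1=suspect -> (suspect,v2)
Op 6: N2 marks N1=dead -> (dead,v1)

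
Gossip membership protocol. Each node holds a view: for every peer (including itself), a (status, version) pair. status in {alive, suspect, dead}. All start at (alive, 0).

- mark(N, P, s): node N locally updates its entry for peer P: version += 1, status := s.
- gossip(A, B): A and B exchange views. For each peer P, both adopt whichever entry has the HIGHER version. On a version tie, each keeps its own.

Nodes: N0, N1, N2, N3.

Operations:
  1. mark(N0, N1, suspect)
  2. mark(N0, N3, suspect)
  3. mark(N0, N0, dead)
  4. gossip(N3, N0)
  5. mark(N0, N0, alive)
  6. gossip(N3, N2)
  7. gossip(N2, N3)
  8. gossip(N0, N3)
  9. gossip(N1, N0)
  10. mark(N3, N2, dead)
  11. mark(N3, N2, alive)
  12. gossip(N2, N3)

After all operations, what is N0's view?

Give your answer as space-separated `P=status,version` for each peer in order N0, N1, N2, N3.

Op 1: N0 marks N1=suspect -> (suspect,v1)
Op 2: N0 marks N3=suspect -> (suspect,v1)
Op 3: N0 marks N0=dead -> (dead,v1)
Op 4: gossip N3<->N0 -> N3.N0=(dead,v1) N3.N1=(suspect,v1) N3.N2=(alive,v0) N3.N3=(suspect,v1) | N0.N0=(dead,v1) N0.N1=(suspect,v1) N0.N2=(alive,v0) N0.N3=(suspect,v1)
Op 5: N0 marks N0=alive -> (alive,v2)
Op 6: gossip N3<->N2 -> N3.N0=(dead,v1) N3.N1=(suspect,v1) N3.N2=(alive,v0) N3.N3=(suspect,v1) | N2.N0=(dead,v1) N2.N1=(suspect,v1) N2.N2=(alive,v0) N2.N3=(suspect,v1)
Op 7: gossip N2<->N3 -> N2.N0=(dead,v1) N2.N1=(suspect,v1) N2.N2=(alive,v0) N2.N3=(suspect,v1) | N3.N0=(dead,v1) N3.N1=(suspect,v1) N3.N2=(alive,v0) N3.N3=(suspect,v1)
Op 8: gossip N0<->N3 -> N0.N0=(alive,v2) N0.N1=(suspect,v1) N0.N2=(alive,v0) N0.N3=(suspect,v1) | N3.N0=(alive,v2) N3.N1=(suspect,v1) N3.N2=(alive,v0) N3.N3=(suspect,v1)
Op 9: gossip N1<->N0 -> N1.N0=(alive,v2) N1.N1=(suspect,v1) N1.N2=(alive,v0) N1.N3=(suspect,v1) | N0.N0=(alive,v2) N0.N1=(suspect,v1) N0.N2=(alive,v0) N0.N3=(suspect,v1)
Op 10: N3 marks N2=dead -> (dead,v1)
Op 11: N3 marks N2=alive -> (alive,v2)
Op 12: gossip N2<->N3 -> N2.N0=(alive,v2) N2.N1=(suspect,v1) N2.N2=(alive,v2) N2.N3=(suspect,v1) | N3.N0=(alive,v2) N3.N1=(suspect,v1) N3.N2=(alive,v2) N3.N3=(suspect,v1)

Answer: N0=alive,2 N1=suspect,1 N2=alive,0 N3=suspect,1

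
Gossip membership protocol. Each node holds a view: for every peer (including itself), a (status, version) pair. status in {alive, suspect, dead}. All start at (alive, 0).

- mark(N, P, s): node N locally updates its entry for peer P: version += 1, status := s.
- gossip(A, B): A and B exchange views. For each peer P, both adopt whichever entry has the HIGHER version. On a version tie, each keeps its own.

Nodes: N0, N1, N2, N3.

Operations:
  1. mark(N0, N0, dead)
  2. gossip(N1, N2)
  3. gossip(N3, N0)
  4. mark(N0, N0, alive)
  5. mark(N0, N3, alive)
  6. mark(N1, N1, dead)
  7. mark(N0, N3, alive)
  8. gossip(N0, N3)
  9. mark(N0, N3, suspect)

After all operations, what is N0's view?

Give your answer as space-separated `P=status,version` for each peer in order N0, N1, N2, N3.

Op 1: N0 marks N0=dead -> (dead,v1)
Op 2: gossip N1<->N2 -> N1.N0=(alive,v0) N1.N1=(alive,v0) N1.N2=(alive,v0) N1.N3=(alive,v0) | N2.N0=(alive,v0) N2.N1=(alive,v0) N2.N2=(alive,v0) N2.N3=(alive,v0)
Op 3: gossip N3<->N0 -> N3.N0=(dead,v1) N3.N1=(alive,v0) N3.N2=(alive,v0) N3.N3=(alive,v0) | N0.N0=(dead,v1) N0.N1=(alive,v0) N0.N2=(alive,v0) N0.N3=(alive,v0)
Op 4: N0 marks N0=alive -> (alive,v2)
Op 5: N0 marks N3=alive -> (alive,v1)
Op 6: N1 marks N1=dead -> (dead,v1)
Op 7: N0 marks N3=alive -> (alive,v2)
Op 8: gossip N0<->N3 -> N0.N0=(alive,v2) N0.N1=(alive,v0) N0.N2=(alive,v0) N0.N3=(alive,v2) | N3.N0=(alive,v2) N3.N1=(alive,v0) N3.N2=(alive,v0) N3.N3=(alive,v2)
Op 9: N0 marks N3=suspect -> (suspect,v3)

Answer: N0=alive,2 N1=alive,0 N2=alive,0 N3=suspect,3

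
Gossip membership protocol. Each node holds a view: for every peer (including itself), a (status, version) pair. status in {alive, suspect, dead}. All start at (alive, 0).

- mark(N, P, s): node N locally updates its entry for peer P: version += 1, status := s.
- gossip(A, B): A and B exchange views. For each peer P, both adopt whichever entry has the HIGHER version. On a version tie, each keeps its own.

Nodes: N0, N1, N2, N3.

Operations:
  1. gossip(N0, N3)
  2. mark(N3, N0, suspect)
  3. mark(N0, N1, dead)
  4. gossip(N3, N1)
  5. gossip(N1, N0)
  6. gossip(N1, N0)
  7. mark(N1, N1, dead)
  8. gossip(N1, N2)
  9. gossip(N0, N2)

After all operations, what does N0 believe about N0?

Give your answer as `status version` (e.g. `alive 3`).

Answer: suspect 1

Derivation:
Op 1: gossip N0<->N3 -> N0.N0=(alive,v0) N0.N1=(alive,v0) N0.N2=(alive,v0) N0.N3=(alive,v0) | N3.N0=(alive,v0) N3.N1=(alive,v0) N3.N2=(alive,v0) N3.N3=(alive,v0)
Op 2: N3 marks N0=suspect -> (suspect,v1)
Op 3: N0 marks N1=dead -> (dead,v1)
Op 4: gossip N3<->N1 -> N3.N0=(suspect,v1) N3.N1=(alive,v0) N3.N2=(alive,v0) N3.N3=(alive,v0) | N1.N0=(suspect,v1) N1.N1=(alive,v0) N1.N2=(alive,v0) N1.N3=(alive,v0)
Op 5: gossip N1<->N0 -> N1.N0=(suspect,v1) N1.N1=(dead,v1) N1.N2=(alive,v0) N1.N3=(alive,v0) | N0.N0=(suspect,v1) N0.N1=(dead,v1) N0.N2=(alive,v0) N0.N3=(alive,v0)
Op 6: gossip N1<->N0 -> N1.N0=(suspect,v1) N1.N1=(dead,v1) N1.N2=(alive,v0) N1.N3=(alive,v0) | N0.N0=(suspect,v1) N0.N1=(dead,v1) N0.N2=(alive,v0) N0.N3=(alive,v0)
Op 7: N1 marks N1=dead -> (dead,v2)
Op 8: gossip N1<->N2 -> N1.N0=(suspect,v1) N1.N1=(dead,v2) N1.N2=(alive,v0) N1.N3=(alive,v0) | N2.N0=(suspect,v1) N2.N1=(dead,v2) N2.N2=(alive,v0) N2.N3=(alive,v0)
Op 9: gossip N0<->N2 -> N0.N0=(suspect,v1) N0.N1=(dead,v2) N0.N2=(alive,v0) N0.N3=(alive,v0) | N2.N0=(suspect,v1) N2.N1=(dead,v2) N2.N2=(alive,v0) N2.N3=(alive,v0)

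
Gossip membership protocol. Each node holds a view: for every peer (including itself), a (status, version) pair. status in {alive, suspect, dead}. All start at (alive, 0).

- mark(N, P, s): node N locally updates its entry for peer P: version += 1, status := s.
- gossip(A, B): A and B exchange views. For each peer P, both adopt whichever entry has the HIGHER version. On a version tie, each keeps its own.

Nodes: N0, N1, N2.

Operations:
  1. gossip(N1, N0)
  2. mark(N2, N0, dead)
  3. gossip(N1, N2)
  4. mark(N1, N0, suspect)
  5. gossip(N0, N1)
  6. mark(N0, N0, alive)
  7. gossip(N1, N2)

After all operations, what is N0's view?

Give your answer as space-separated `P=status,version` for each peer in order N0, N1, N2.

Answer: N0=alive,3 N1=alive,0 N2=alive,0

Derivation:
Op 1: gossip N1<->N0 -> N1.N0=(alive,v0) N1.N1=(alive,v0) N1.N2=(alive,v0) | N0.N0=(alive,v0) N0.N1=(alive,v0) N0.N2=(alive,v0)
Op 2: N2 marks N0=dead -> (dead,v1)
Op 3: gossip N1<->N2 -> N1.N0=(dead,v1) N1.N1=(alive,v0) N1.N2=(alive,v0) | N2.N0=(dead,v1) N2.N1=(alive,v0) N2.N2=(alive,v0)
Op 4: N1 marks N0=suspect -> (suspect,v2)
Op 5: gossip N0<->N1 -> N0.N0=(suspect,v2) N0.N1=(alive,v0) N0.N2=(alive,v0) | N1.N0=(suspect,v2) N1.N1=(alive,v0) N1.N2=(alive,v0)
Op 6: N0 marks N0=alive -> (alive,v3)
Op 7: gossip N1<->N2 -> N1.N0=(suspect,v2) N1.N1=(alive,v0) N1.N2=(alive,v0) | N2.N0=(suspect,v2) N2.N1=(alive,v0) N2.N2=(alive,v0)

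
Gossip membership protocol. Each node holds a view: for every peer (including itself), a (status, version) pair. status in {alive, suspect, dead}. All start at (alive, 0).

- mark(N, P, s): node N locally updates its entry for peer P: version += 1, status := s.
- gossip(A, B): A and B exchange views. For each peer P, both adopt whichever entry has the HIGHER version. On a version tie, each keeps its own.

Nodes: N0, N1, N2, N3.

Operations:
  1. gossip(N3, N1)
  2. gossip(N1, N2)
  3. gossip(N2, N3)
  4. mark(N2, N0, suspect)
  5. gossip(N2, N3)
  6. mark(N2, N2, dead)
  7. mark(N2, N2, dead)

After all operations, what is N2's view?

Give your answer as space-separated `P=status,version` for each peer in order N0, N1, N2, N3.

Op 1: gossip N3<->N1 -> N3.N0=(alive,v0) N3.N1=(alive,v0) N3.N2=(alive,v0) N3.N3=(alive,v0) | N1.N0=(alive,v0) N1.N1=(alive,v0) N1.N2=(alive,v0) N1.N3=(alive,v0)
Op 2: gossip N1<->N2 -> N1.N0=(alive,v0) N1.N1=(alive,v0) N1.N2=(alive,v0) N1.N3=(alive,v0) | N2.N0=(alive,v0) N2.N1=(alive,v0) N2.N2=(alive,v0) N2.N3=(alive,v0)
Op 3: gossip N2<->N3 -> N2.N0=(alive,v0) N2.N1=(alive,v0) N2.N2=(alive,v0) N2.N3=(alive,v0) | N3.N0=(alive,v0) N3.N1=(alive,v0) N3.N2=(alive,v0) N3.N3=(alive,v0)
Op 4: N2 marks N0=suspect -> (suspect,v1)
Op 5: gossip N2<->N3 -> N2.N0=(suspect,v1) N2.N1=(alive,v0) N2.N2=(alive,v0) N2.N3=(alive,v0) | N3.N0=(suspect,v1) N3.N1=(alive,v0) N3.N2=(alive,v0) N3.N3=(alive,v0)
Op 6: N2 marks N2=dead -> (dead,v1)
Op 7: N2 marks N2=dead -> (dead,v2)

Answer: N0=suspect,1 N1=alive,0 N2=dead,2 N3=alive,0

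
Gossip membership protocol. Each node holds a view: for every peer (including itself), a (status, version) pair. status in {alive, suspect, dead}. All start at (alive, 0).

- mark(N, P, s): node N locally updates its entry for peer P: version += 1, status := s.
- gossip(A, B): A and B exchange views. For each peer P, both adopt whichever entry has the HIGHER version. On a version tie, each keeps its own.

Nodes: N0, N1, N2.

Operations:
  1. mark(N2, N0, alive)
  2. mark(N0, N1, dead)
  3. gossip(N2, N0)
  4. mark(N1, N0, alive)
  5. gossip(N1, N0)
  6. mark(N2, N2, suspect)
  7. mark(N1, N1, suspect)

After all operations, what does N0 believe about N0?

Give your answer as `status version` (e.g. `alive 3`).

Op 1: N2 marks N0=alive -> (alive,v1)
Op 2: N0 marks N1=dead -> (dead,v1)
Op 3: gossip N2<->N0 -> N2.N0=(alive,v1) N2.N1=(dead,v1) N2.N2=(alive,v0) | N0.N0=(alive,v1) N0.N1=(dead,v1) N0.N2=(alive,v0)
Op 4: N1 marks N0=alive -> (alive,v1)
Op 5: gossip N1<->N0 -> N1.N0=(alive,v1) N1.N1=(dead,v1) N1.N2=(alive,v0) | N0.N0=(alive,v1) N0.N1=(dead,v1) N0.N2=(alive,v0)
Op 6: N2 marks N2=suspect -> (suspect,v1)
Op 7: N1 marks N1=suspect -> (suspect,v2)

Answer: alive 1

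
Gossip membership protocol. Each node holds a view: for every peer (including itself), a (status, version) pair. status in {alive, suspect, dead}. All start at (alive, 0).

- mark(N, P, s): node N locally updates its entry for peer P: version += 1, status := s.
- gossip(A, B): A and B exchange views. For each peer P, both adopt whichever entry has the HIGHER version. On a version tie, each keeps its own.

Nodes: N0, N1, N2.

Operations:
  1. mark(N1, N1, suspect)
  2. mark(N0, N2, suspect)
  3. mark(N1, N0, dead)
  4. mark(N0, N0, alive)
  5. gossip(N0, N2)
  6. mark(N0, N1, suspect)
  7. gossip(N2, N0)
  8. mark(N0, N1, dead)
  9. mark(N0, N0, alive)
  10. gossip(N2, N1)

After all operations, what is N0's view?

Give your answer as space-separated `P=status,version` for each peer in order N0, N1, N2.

Answer: N0=alive,2 N1=dead,2 N2=suspect,1

Derivation:
Op 1: N1 marks N1=suspect -> (suspect,v1)
Op 2: N0 marks N2=suspect -> (suspect,v1)
Op 3: N1 marks N0=dead -> (dead,v1)
Op 4: N0 marks N0=alive -> (alive,v1)
Op 5: gossip N0<->N2 -> N0.N0=(alive,v1) N0.N1=(alive,v0) N0.N2=(suspect,v1) | N2.N0=(alive,v1) N2.N1=(alive,v0) N2.N2=(suspect,v1)
Op 6: N0 marks N1=suspect -> (suspect,v1)
Op 7: gossip N2<->N0 -> N2.N0=(alive,v1) N2.N1=(suspect,v1) N2.N2=(suspect,v1) | N0.N0=(alive,v1) N0.N1=(suspect,v1) N0.N2=(suspect,v1)
Op 8: N0 marks N1=dead -> (dead,v2)
Op 9: N0 marks N0=alive -> (alive,v2)
Op 10: gossip N2<->N1 -> N2.N0=(alive,v1) N2.N1=(suspect,v1) N2.N2=(suspect,v1) | N1.N0=(dead,v1) N1.N1=(suspect,v1) N1.N2=(suspect,v1)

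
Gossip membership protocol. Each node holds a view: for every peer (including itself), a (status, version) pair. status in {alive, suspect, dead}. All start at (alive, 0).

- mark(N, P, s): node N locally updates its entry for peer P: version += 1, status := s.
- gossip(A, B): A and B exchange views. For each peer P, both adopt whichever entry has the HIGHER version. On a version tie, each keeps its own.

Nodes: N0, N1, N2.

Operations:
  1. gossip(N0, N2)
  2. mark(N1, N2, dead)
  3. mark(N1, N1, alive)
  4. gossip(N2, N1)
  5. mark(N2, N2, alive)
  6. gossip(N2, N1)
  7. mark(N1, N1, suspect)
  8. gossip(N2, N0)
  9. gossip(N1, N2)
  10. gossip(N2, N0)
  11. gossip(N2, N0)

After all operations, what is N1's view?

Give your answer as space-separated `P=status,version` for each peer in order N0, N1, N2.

Op 1: gossip N0<->N2 -> N0.N0=(alive,v0) N0.N1=(alive,v0) N0.N2=(alive,v0) | N2.N0=(alive,v0) N2.N1=(alive,v0) N2.N2=(alive,v0)
Op 2: N1 marks N2=dead -> (dead,v1)
Op 3: N1 marks N1=alive -> (alive,v1)
Op 4: gossip N2<->N1 -> N2.N0=(alive,v0) N2.N1=(alive,v1) N2.N2=(dead,v1) | N1.N0=(alive,v0) N1.N1=(alive,v1) N1.N2=(dead,v1)
Op 5: N2 marks N2=alive -> (alive,v2)
Op 6: gossip N2<->N1 -> N2.N0=(alive,v0) N2.N1=(alive,v1) N2.N2=(alive,v2) | N1.N0=(alive,v0) N1.N1=(alive,v1) N1.N2=(alive,v2)
Op 7: N1 marks N1=suspect -> (suspect,v2)
Op 8: gossip N2<->N0 -> N2.N0=(alive,v0) N2.N1=(alive,v1) N2.N2=(alive,v2) | N0.N0=(alive,v0) N0.N1=(alive,v1) N0.N2=(alive,v2)
Op 9: gossip N1<->N2 -> N1.N0=(alive,v0) N1.N1=(suspect,v2) N1.N2=(alive,v2) | N2.N0=(alive,v0) N2.N1=(suspect,v2) N2.N2=(alive,v2)
Op 10: gossip N2<->N0 -> N2.N0=(alive,v0) N2.N1=(suspect,v2) N2.N2=(alive,v2) | N0.N0=(alive,v0) N0.N1=(suspect,v2) N0.N2=(alive,v2)
Op 11: gossip N2<->N0 -> N2.N0=(alive,v0) N2.N1=(suspect,v2) N2.N2=(alive,v2) | N0.N0=(alive,v0) N0.N1=(suspect,v2) N0.N2=(alive,v2)

Answer: N0=alive,0 N1=suspect,2 N2=alive,2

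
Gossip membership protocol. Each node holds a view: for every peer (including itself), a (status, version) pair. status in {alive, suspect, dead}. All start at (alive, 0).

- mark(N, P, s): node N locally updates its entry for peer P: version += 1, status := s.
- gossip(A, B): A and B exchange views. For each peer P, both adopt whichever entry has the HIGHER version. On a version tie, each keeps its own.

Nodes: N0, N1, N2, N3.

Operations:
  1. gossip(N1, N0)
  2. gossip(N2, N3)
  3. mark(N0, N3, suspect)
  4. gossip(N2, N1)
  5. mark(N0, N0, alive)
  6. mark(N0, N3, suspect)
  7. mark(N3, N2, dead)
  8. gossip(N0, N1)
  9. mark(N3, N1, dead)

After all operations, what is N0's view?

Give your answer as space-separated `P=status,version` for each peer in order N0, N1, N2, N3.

Answer: N0=alive,1 N1=alive,0 N2=alive,0 N3=suspect,2

Derivation:
Op 1: gossip N1<->N0 -> N1.N0=(alive,v0) N1.N1=(alive,v0) N1.N2=(alive,v0) N1.N3=(alive,v0) | N0.N0=(alive,v0) N0.N1=(alive,v0) N0.N2=(alive,v0) N0.N3=(alive,v0)
Op 2: gossip N2<->N3 -> N2.N0=(alive,v0) N2.N1=(alive,v0) N2.N2=(alive,v0) N2.N3=(alive,v0) | N3.N0=(alive,v0) N3.N1=(alive,v0) N3.N2=(alive,v0) N3.N3=(alive,v0)
Op 3: N0 marks N3=suspect -> (suspect,v1)
Op 4: gossip N2<->N1 -> N2.N0=(alive,v0) N2.N1=(alive,v0) N2.N2=(alive,v0) N2.N3=(alive,v0) | N1.N0=(alive,v0) N1.N1=(alive,v0) N1.N2=(alive,v0) N1.N3=(alive,v0)
Op 5: N0 marks N0=alive -> (alive,v1)
Op 6: N0 marks N3=suspect -> (suspect,v2)
Op 7: N3 marks N2=dead -> (dead,v1)
Op 8: gossip N0<->N1 -> N0.N0=(alive,v1) N0.N1=(alive,v0) N0.N2=(alive,v0) N0.N3=(suspect,v2) | N1.N0=(alive,v1) N1.N1=(alive,v0) N1.N2=(alive,v0) N1.N3=(suspect,v2)
Op 9: N3 marks N1=dead -> (dead,v1)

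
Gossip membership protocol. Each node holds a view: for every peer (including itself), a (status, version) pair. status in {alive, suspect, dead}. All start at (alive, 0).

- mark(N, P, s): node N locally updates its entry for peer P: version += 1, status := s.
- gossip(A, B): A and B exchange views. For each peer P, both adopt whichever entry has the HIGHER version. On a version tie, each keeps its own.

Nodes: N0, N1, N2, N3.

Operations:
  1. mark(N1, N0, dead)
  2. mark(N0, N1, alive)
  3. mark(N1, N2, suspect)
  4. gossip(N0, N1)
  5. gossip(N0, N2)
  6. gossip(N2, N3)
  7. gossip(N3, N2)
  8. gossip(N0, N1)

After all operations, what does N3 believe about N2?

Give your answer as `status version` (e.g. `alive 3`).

Op 1: N1 marks N0=dead -> (dead,v1)
Op 2: N0 marks N1=alive -> (alive,v1)
Op 3: N1 marks N2=suspect -> (suspect,v1)
Op 4: gossip N0<->N1 -> N0.N0=(dead,v1) N0.N1=(alive,v1) N0.N2=(suspect,v1) N0.N3=(alive,v0) | N1.N0=(dead,v1) N1.N1=(alive,v1) N1.N2=(suspect,v1) N1.N3=(alive,v0)
Op 5: gossip N0<->N2 -> N0.N0=(dead,v1) N0.N1=(alive,v1) N0.N2=(suspect,v1) N0.N3=(alive,v0) | N2.N0=(dead,v1) N2.N1=(alive,v1) N2.N2=(suspect,v1) N2.N3=(alive,v0)
Op 6: gossip N2<->N3 -> N2.N0=(dead,v1) N2.N1=(alive,v1) N2.N2=(suspect,v1) N2.N3=(alive,v0) | N3.N0=(dead,v1) N3.N1=(alive,v1) N3.N2=(suspect,v1) N3.N3=(alive,v0)
Op 7: gossip N3<->N2 -> N3.N0=(dead,v1) N3.N1=(alive,v1) N3.N2=(suspect,v1) N3.N3=(alive,v0) | N2.N0=(dead,v1) N2.N1=(alive,v1) N2.N2=(suspect,v1) N2.N3=(alive,v0)
Op 8: gossip N0<->N1 -> N0.N0=(dead,v1) N0.N1=(alive,v1) N0.N2=(suspect,v1) N0.N3=(alive,v0) | N1.N0=(dead,v1) N1.N1=(alive,v1) N1.N2=(suspect,v1) N1.N3=(alive,v0)

Answer: suspect 1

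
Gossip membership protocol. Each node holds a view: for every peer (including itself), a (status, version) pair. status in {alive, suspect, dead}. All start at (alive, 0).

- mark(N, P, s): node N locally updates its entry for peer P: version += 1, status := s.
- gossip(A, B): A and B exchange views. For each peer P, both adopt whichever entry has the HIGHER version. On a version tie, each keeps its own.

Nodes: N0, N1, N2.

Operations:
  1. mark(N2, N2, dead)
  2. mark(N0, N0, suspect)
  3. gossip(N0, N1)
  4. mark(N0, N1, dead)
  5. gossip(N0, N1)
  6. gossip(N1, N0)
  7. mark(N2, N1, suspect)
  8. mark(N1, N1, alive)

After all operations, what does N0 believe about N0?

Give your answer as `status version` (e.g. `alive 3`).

Op 1: N2 marks N2=dead -> (dead,v1)
Op 2: N0 marks N0=suspect -> (suspect,v1)
Op 3: gossip N0<->N1 -> N0.N0=(suspect,v1) N0.N1=(alive,v0) N0.N2=(alive,v0) | N1.N0=(suspect,v1) N1.N1=(alive,v0) N1.N2=(alive,v0)
Op 4: N0 marks N1=dead -> (dead,v1)
Op 5: gossip N0<->N1 -> N0.N0=(suspect,v1) N0.N1=(dead,v1) N0.N2=(alive,v0) | N1.N0=(suspect,v1) N1.N1=(dead,v1) N1.N2=(alive,v0)
Op 6: gossip N1<->N0 -> N1.N0=(suspect,v1) N1.N1=(dead,v1) N1.N2=(alive,v0) | N0.N0=(suspect,v1) N0.N1=(dead,v1) N0.N2=(alive,v0)
Op 7: N2 marks N1=suspect -> (suspect,v1)
Op 8: N1 marks N1=alive -> (alive,v2)

Answer: suspect 1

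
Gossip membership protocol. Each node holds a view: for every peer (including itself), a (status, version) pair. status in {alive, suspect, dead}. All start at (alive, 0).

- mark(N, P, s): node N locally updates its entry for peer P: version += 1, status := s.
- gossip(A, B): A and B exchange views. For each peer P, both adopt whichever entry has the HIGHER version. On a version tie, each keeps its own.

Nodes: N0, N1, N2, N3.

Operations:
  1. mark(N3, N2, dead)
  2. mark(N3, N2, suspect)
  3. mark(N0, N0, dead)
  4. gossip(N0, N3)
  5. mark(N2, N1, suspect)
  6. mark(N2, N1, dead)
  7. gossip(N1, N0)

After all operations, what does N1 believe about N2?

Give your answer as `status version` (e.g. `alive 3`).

Op 1: N3 marks N2=dead -> (dead,v1)
Op 2: N3 marks N2=suspect -> (suspect,v2)
Op 3: N0 marks N0=dead -> (dead,v1)
Op 4: gossip N0<->N3 -> N0.N0=(dead,v1) N0.N1=(alive,v0) N0.N2=(suspect,v2) N0.N3=(alive,v0) | N3.N0=(dead,v1) N3.N1=(alive,v0) N3.N2=(suspect,v2) N3.N3=(alive,v0)
Op 5: N2 marks N1=suspect -> (suspect,v1)
Op 6: N2 marks N1=dead -> (dead,v2)
Op 7: gossip N1<->N0 -> N1.N0=(dead,v1) N1.N1=(alive,v0) N1.N2=(suspect,v2) N1.N3=(alive,v0) | N0.N0=(dead,v1) N0.N1=(alive,v0) N0.N2=(suspect,v2) N0.N3=(alive,v0)

Answer: suspect 2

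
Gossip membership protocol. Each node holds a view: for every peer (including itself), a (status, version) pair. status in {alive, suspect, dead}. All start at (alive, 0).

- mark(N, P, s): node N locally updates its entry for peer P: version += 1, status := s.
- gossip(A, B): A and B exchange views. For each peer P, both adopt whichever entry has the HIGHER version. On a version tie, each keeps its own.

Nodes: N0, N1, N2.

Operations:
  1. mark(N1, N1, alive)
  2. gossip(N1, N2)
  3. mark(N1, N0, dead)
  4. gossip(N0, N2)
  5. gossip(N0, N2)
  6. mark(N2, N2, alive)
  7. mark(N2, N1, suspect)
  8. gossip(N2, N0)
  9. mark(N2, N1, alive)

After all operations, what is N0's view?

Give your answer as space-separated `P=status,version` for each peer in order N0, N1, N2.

Answer: N0=alive,0 N1=suspect,2 N2=alive,1

Derivation:
Op 1: N1 marks N1=alive -> (alive,v1)
Op 2: gossip N1<->N2 -> N1.N0=(alive,v0) N1.N1=(alive,v1) N1.N2=(alive,v0) | N2.N0=(alive,v0) N2.N1=(alive,v1) N2.N2=(alive,v0)
Op 3: N1 marks N0=dead -> (dead,v1)
Op 4: gossip N0<->N2 -> N0.N0=(alive,v0) N0.N1=(alive,v1) N0.N2=(alive,v0) | N2.N0=(alive,v0) N2.N1=(alive,v1) N2.N2=(alive,v0)
Op 5: gossip N0<->N2 -> N0.N0=(alive,v0) N0.N1=(alive,v1) N0.N2=(alive,v0) | N2.N0=(alive,v0) N2.N1=(alive,v1) N2.N2=(alive,v0)
Op 6: N2 marks N2=alive -> (alive,v1)
Op 7: N2 marks N1=suspect -> (suspect,v2)
Op 8: gossip N2<->N0 -> N2.N0=(alive,v0) N2.N1=(suspect,v2) N2.N2=(alive,v1) | N0.N0=(alive,v0) N0.N1=(suspect,v2) N0.N2=(alive,v1)
Op 9: N2 marks N1=alive -> (alive,v3)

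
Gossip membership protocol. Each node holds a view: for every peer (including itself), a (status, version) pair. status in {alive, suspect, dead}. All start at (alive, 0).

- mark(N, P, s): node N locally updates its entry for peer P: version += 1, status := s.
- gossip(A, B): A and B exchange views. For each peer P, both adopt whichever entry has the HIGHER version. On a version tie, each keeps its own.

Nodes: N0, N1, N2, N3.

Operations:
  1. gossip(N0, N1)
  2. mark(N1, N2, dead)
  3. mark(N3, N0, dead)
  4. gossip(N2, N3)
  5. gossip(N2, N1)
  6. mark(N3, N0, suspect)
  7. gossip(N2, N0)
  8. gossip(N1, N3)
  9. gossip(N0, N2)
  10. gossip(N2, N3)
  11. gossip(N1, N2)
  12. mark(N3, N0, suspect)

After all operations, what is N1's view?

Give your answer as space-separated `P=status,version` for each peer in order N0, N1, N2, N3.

Op 1: gossip N0<->N1 -> N0.N0=(alive,v0) N0.N1=(alive,v0) N0.N2=(alive,v0) N0.N3=(alive,v0) | N1.N0=(alive,v0) N1.N1=(alive,v0) N1.N2=(alive,v0) N1.N3=(alive,v0)
Op 2: N1 marks N2=dead -> (dead,v1)
Op 3: N3 marks N0=dead -> (dead,v1)
Op 4: gossip N2<->N3 -> N2.N0=(dead,v1) N2.N1=(alive,v0) N2.N2=(alive,v0) N2.N3=(alive,v0) | N3.N0=(dead,v1) N3.N1=(alive,v0) N3.N2=(alive,v0) N3.N3=(alive,v0)
Op 5: gossip N2<->N1 -> N2.N0=(dead,v1) N2.N1=(alive,v0) N2.N2=(dead,v1) N2.N3=(alive,v0) | N1.N0=(dead,v1) N1.N1=(alive,v0) N1.N2=(dead,v1) N1.N3=(alive,v0)
Op 6: N3 marks N0=suspect -> (suspect,v2)
Op 7: gossip N2<->N0 -> N2.N0=(dead,v1) N2.N1=(alive,v0) N2.N2=(dead,v1) N2.N3=(alive,v0) | N0.N0=(dead,v1) N0.N1=(alive,v0) N0.N2=(dead,v1) N0.N3=(alive,v0)
Op 8: gossip N1<->N3 -> N1.N0=(suspect,v2) N1.N1=(alive,v0) N1.N2=(dead,v1) N1.N3=(alive,v0) | N3.N0=(suspect,v2) N3.N1=(alive,v0) N3.N2=(dead,v1) N3.N3=(alive,v0)
Op 9: gossip N0<->N2 -> N0.N0=(dead,v1) N0.N1=(alive,v0) N0.N2=(dead,v1) N0.N3=(alive,v0) | N2.N0=(dead,v1) N2.N1=(alive,v0) N2.N2=(dead,v1) N2.N3=(alive,v0)
Op 10: gossip N2<->N3 -> N2.N0=(suspect,v2) N2.N1=(alive,v0) N2.N2=(dead,v1) N2.N3=(alive,v0) | N3.N0=(suspect,v2) N3.N1=(alive,v0) N3.N2=(dead,v1) N3.N3=(alive,v0)
Op 11: gossip N1<->N2 -> N1.N0=(suspect,v2) N1.N1=(alive,v0) N1.N2=(dead,v1) N1.N3=(alive,v0) | N2.N0=(suspect,v2) N2.N1=(alive,v0) N2.N2=(dead,v1) N2.N3=(alive,v0)
Op 12: N3 marks N0=suspect -> (suspect,v3)

Answer: N0=suspect,2 N1=alive,0 N2=dead,1 N3=alive,0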